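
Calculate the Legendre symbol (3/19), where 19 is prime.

Euler's criterion: (3/19) ≡ 3^9 (mod 19).
3^2 ≡ 9 (mod 19)
3^4 ≡ 5 (mod 19)
3^8 ≡ 6 (mod 19)
3^9 = 3^(8+1) ≡ 18 (mod 19).
Result is 18 ≡ −1, so (3/19) = −1.

-1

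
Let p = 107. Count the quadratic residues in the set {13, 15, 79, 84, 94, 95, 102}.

(13/107) = +1 → QR.
(15/107) = -1 → non-residue.
(79/107) = +1 → QR.
(84/107) = -1 → non-residue.
(94/107) = -1 → non-residue.
(95/107) = -1 → non-residue.
(102/107) = +1 → QR.
Total quadratic residues among the 7: 3.

3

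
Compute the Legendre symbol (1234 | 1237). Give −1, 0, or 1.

1

Pull out 2: since 1237 ≡ 5 (mod 8), (2/1237) = -1.
Reciprocity: 617 ≡ 1 and 1237 ≡ 1 (mod 4), so (617/1237) = +(1237/617).
Reduce top mod 617: now compute (3/617).
Reciprocity: 3 ≡ 3 and 617 ≡ 1 (mod 4), so (3/617) = +(617/3).
Reduce top mod 3: now compute (2/3).
Pull out 2: since 3 ≡ 3 (mod 8), (2/3) = -1.
Reached (1/3) = 1. Collecting the sign flips along the way, the symbol is +1.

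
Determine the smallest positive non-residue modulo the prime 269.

(2/269) = −1, so 2 is the smallest positive non-residue mod 269.

2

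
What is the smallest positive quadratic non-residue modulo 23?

5

(2/23) = +1, so 2 is a residue.
(3/23) = +1, so 3 is a residue.
(4/23) = +1, so 4 is a residue.
(5/23) = −1, so 5 is the smallest positive non-residue mod 23.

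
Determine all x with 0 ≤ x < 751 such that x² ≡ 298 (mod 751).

Since 751 ≡ 3 (mod 4), a square root of 298 is 298^((751+1)/4) = 298^188 mod 751.
Repeated squaring: 298^2≡186, 298^4≡50, 298^8≡247, 298^16≡178, 298^32≡142, 298^64≡638, 298^128≡2 (mod 751).
298^188 = 298^(128+32+16+8+4) ≡ 386 (mod 751).
Check: 386² = 148996 ≡ 298 (mod 751). The two roots are 365 and 386.

365, 386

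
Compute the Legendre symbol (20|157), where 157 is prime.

Euler's criterion: (20/157) ≡ 20^78 (mod 157).
20^2 ≡ 86 (mod 157)
20^4 ≡ 17 (mod 157)
20^8 ≡ 132 (mod 157)
20^16 ≡ 154 (mod 157)
20^32 ≡ 9 (mod 157)
20^64 ≡ 81 (mod 157)
20^78 = 20^(64+8+4+2) ≡ 156 (mod 157).
Result is 156 ≡ −1, so (20/157) = −1.

-1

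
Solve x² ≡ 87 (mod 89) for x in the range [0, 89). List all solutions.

40, 49

89 ≡ 1 (mod 4), so we find a root by search.
Trying successive values, 40² = 1600 ≡ 87 (mod 89). The other root is 89 − 40 = 49.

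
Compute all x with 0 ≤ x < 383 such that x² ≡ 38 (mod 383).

Since 383 ≡ 3 (mod 4), a square root of 38 is 38^((383+1)/4) = 38^96 mod 383.
Repeated squaring: 38^2≡295, 38^4≡84, 38^8≡162, 38^16≡200, 38^32≡168, 38^64≡265 (mod 383).
38^96 = 38^(64+32) ≡ 92 (mod 383).
Check: 92² = 8464 ≡ 38 (mod 383). The two roots are 92 and 291.

92, 291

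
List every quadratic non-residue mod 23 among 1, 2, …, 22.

5 7 10 11 14 15 17 19 20 21 22

Square k = 1,…,11 (k and 23−k give the same square):
1²=1, 2²=4, 3²=9, 4²=16, 5²≡2, 6²≡13, 7²≡3, 8²≡18, 9²≡12, 10²≡8, 11²≡6 (mod 23).
The residues are {1, 2, 3, 4, 6, 8, 9, 12, 13, 16, 18}; the non-residues are the remaining 11 nonzero classes.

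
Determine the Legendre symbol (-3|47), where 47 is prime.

Euler's criterion: (-3/47) ≡ 44^23 (mod 47).
44^2 ≡ 9 (mod 47)
44^4 ≡ 34 (mod 47)
44^8 ≡ 28 (mod 47)
44^16 ≡ 32 (mod 47)
44^23 = 44^(16+4+2+1) ≡ 46 (mod 47).
Result is 46 ≡ −1, so (-3/47) = −1.

-1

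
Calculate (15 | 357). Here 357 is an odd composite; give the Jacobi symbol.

0

Reciprocity: 15 ≡ 3 and 357 ≡ 1 (mod 4), so (15/357) = +(357/15).
Reduce top mod 15: now compute (12/15).
Pull out 2^2: since 15 ≡ 7 (mod 8), (2/15) = +1, so (2/15)^2 = +1.
Reciprocity: 3 ≡ 3 and 15 ≡ 3 (mod 4), so (3/15) = −(15/3).
Reduce top mod 3: now compute (0/3).
Top reduces to 0: gcd > 1, so the symbol is 0.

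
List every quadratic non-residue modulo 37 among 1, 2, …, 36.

2, 5, 6, 8, 13, 14, 15, 17, 18, 19, 20, 22, 23, 24, 29, 31, 32, 35

Square k = 1,…,18 (k and 37−k give the same square):
1²=1, 2²=4, 3²=9, 4²=16, 5²=25, 6²=36, 7²≡12, 8²≡27, 9²≡7, 10²≡26, 11²≡10, 12²≡33, 13²≡21, 14²≡11, 15²≡3, 16²≡34, 17²≡30, 18²≡28 (mod 37).
The residues are {1, 3, 4, 7, 9, 10, 11, 12, 16, 21, 25, 26, 27, 28, 30, 33, 34, 36}; the non-residues are the remaining 18 nonzero classes.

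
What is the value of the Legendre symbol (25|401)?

Reciprocity: 25 ≡ 1 and 401 ≡ 1 (mod 4), so (25/401) = +(401/25).
Reduce top mod 25: now compute (1/25).
Reached (1/25) = 1. Collecting the sign flips along the way, the symbol is +1.

1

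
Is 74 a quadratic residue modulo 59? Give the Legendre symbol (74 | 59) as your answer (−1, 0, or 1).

1

First reduce: 74 ≡ 15 (mod 59).
Reciprocity: 15 ≡ 3 and 59 ≡ 3 (mod 4), so (15/59) = −(59/15).
Reduce top mod 15: now compute (14/15).
Pull out 2: since 15 ≡ 7 (mod 8), (2/15) = +1.
Reciprocity: 7 ≡ 3 and 15 ≡ 3 (mod 4), so (7/15) = −(15/7).
Reduce top mod 7: now compute (1/7).
Reached (1/7) = 1. Collecting the sign flips along the way, the symbol is +1.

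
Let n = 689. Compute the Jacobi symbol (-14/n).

-1

First reduce: -14 ≡ 675 (mod 689).
Reciprocity: 675 ≡ 3 and 689 ≡ 1 (mod 4), so (675/689) = +(689/675).
Reduce top mod 675: now compute (14/675).
Pull out 2: since 675 ≡ 3 (mod 8), (2/675) = -1.
Reciprocity: 7 ≡ 3 and 675 ≡ 3 (mod 4), so (7/675) = −(675/7).
Reduce top mod 7: now compute (3/7).
Reciprocity: 3 ≡ 3 and 7 ≡ 3 (mod 4), so (3/7) = −(7/3).
Reduce top mod 3: now compute (1/3).
Reached (1/3) = 1. Collecting the sign flips along the way, the symbol is -1.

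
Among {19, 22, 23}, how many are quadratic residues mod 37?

0

(19/37) = -1 → non-residue.
(22/37) = -1 → non-residue.
(23/37) = -1 → non-residue.
Total quadratic residues among the 3: 0.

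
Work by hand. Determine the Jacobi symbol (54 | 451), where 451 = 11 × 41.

1

Pull out 2: since 451 ≡ 3 (mod 8), (2/451) = -1.
Reciprocity: 27 ≡ 3 and 451 ≡ 3 (mod 4), so (27/451) = −(451/27).
Reduce top mod 27: now compute (19/27).
Reciprocity: 19 ≡ 3 and 27 ≡ 3 (mod 4), so (19/27) = −(27/19).
Reduce top mod 19: now compute (8/19).
Pull out 2^3: since 19 ≡ 3 (mod 8), (2/19) = -1, so (2/19)^3 = -1.
Reached (1/19) = 1. Collecting the sign flips along the way, the symbol is +1.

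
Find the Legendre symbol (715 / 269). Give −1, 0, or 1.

1

Euler's criterion: (715/269) ≡ 177^134 (mod 269).
177^2 ≡ 125 (mod 269)
177^4 ≡ 23 (mod 269)
177^8 ≡ 260 (mod 269)
177^16 ≡ 81 (mod 269)
177^32 ≡ 105 (mod 269)
177^64 ≡ 265 (mod 269)
177^128 ≡ 16 (mod 269)
177^134 = 177^(128+4+2) ≡ 1 (mod 269).
Result is 1, so (715/269) = 1.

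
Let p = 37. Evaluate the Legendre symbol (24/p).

Euler's criterion: (24/37) ≡ 24^18 (mod 37).
24^2 ≡ 21 (mod 37)
24^4 ≡ 34 (mod 37)
24^8 ≡ 9 (mod 37)
24^16 ≡ 7 (mod 37)
24^18 = 24^(16+2) ≡ 36 (mod 37).
Result is 36 ≡ −1, so (24/37) = −1.

-1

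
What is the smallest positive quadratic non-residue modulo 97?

5

(2/97) = +1, so 2 is a residue.
(3/97) = +1, so 3 is a residue.
(4/97) = +1, so 4 is a residue.
(5/97) = −1, so 5 is the smallest positive non-residue mod 97.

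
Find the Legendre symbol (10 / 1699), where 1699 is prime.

-1

Pull out 2: since 1699 ≡ 3 (mod 8), (2/1699) = -1.
Reciprocity: 5 ≡ 1 and 1699 ≡ 3 (mod 4), so (5/1699) = +(1699/5).
Reduce top mod 5: now compute (4/5).
Pull out 2^2: since 5 ≡ 5 (mod 8), (2/5) = -1, so (2/5)^2 = +1.
Reached (1/5) = 1. Collecting the sign flips along the way, the symbol is -1.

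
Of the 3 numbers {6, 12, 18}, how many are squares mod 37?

1

(6/37) = -1 → non-residue.
(12/37) = +1 → QR.
(18/37) = -1 → non-residue.
Total quadratic residues among the 3: 1.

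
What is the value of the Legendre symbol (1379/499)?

First reduce: 1379 ≡ 381 (mod 499).
Reciprocity: 381 ≡ 1 and 499 ≡ 3 (mod 4), so (381/499) = +(499/381).
Reduce top mod 381: now compute (118/381).
Pull out 2: since 381 ≡ 5 (mod 8), (2/381) = -1.
Reciprocity: 59 ≡ 3 and 381 ≡ 1 (mod 4), so (59/381) = +(381/59).
Reduce top mod 59: now compute (27/59).
Reciprocity: 27 ≡ 3 and 59 ≡ 3 (mod 4), so (27/59) = −(59/27).
Reduce top mod 27: now compute (5/27).
Reciprocity: 5 ≡ 1 and 27 ≡ 3 (mod 4), so (5/27) = +(27/5).
Reduce top mod 5: now compute (2/5).
Pull out 2: since 5 ≡ 5 (mod 8), (2/5) = -1.
Reached (1/5) = 1. Collecting the sign flips along the way, the symbol is -1.

-1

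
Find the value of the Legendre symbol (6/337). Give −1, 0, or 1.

1

Pull out 2: since 337 ≡ 1 (mod 8), (2/337) = +1.
Reciprocity: 3 ≡ 3 and 337 ≡ 1 (mod 4), so (3/337) = +(337/3).
Reduce top mod 3: now compute (1/3).
Reached (1/3) = 1. Collecting the sign flips along the way, the symbol is +1.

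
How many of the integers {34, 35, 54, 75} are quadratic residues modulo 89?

(34/89) = +1 → QR.
(35/89) = -1 → non-residue.
(54/89) = -1 → non-residue.
(75/89) = -1 → non-residue.
Total quadratic residues among the 4: 1.

1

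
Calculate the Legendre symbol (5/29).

1

Reciprocity: 5 ≡ 1 and 29 ≡ 1 (mod 4), so (5/29) = +(29/5).
Reduce top mod 5: now compute (4/5).
Pull out 2^2: since 5 ≡ 5 (mod 8), (2/5) = -1, so (2/5)^2 = +1.
Reached (1/5) = 1. Collecting the sign flips along the way, the symbol is +1.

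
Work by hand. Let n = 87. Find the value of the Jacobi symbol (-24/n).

0

First reduce: -24 ≡ 63 (mod 87).
Reciprocity: 63 ≡ 3 and 87 ≡ 3 (mod 4), so (63/87) = −(87/63).
Reduce top mod 63: now compute (24/63).
Pull out 2^3: since 63 ≡ 7 (mod 8), (2/63) = +1, so (2/63)^3 = +1.
Reciprocity: 3 ≡ 3 and 63 ≡ 3 (mod 4), so (3/63) = −(63/3).
Reduce top mod 3: now compute (0/3).
Top reduces to 0: gcd > 1, so the symbol is 0.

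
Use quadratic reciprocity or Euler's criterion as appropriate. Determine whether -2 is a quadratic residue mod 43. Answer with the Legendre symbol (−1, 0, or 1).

1

Euler's criterion: (-2/43) ≡ 41^21 (mod 43).
41^2 ≡ 4 (mod 43)
41^4 ≡ 16 (mod 43)
41^8 ≡ 41 (mod 43)
41^16 ≡ 4 (mod 43)
41^21 = 41^(16+4+1) ≡ 1 (mod 43).
Result is 1, so (-2/43) = 1.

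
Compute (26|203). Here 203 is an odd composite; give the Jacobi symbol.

Pull out 2: since 203 ≡ 3 (mod 8), (2/203) = -1.
Reciprocity: 13 ≡ 1 and 203 ≡ 3 (mod 4), so (13/203) = +(203/13).
Reduce top mod 13: now compute (8/13).
Pull out 2^3: since 13 ≡ 5 (mod 8), (2/13) = -1, so (2/13)^3 = -1.
Reached (1/13) = 1. Collecting the sign flips along the way, the symbol is +1.

1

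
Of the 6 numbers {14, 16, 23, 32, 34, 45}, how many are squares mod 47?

4

(14/47) = +1 → QR.
(16/47) = +1 → QR.
(23/47) = -1 → non-residue.
(32/47) = +1 → QR.
(34/47) = +1 → QR.
(45/47) = -1 → non-residue.
Total quadratic residues among the 6: 4.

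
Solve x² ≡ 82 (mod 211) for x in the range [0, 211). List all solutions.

90, 121

Since 211 ≡ 3 (mod 4), a square root of 82 is 82^((211+1)/4) = 82^53 mod 211.
Repeated squaring: 82^2≡183, 82^4≡151, 82^8≡13, 82^16≡169, 82^32≡76 (mod 211).
82^53 = 82^(32+16+4+1) ≡ 121 (mod 211).
Check: 121² = 14641 ≡ 82 (mod 211). The two roots are 90 and 121.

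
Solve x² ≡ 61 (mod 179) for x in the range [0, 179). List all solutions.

Since 179 ≡ 3 (mod 4), a square root of 61 is 61^((179+1)/4) = 61^45 mod 179.
Repeated squaring: 61^2≡141, 61^4≡12, 61^8≡144, 61^16≡151, 61^32≡68 (mod 179).
61^45 = 61^(32+8+4+1) ≡ 47 (mod 179).
Check: 47² = 2209 ≡ 61 (mod 179). The two roots are 47 and 132.

47, 132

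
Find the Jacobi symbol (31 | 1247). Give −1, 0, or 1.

-1

Reciprocity: 31 ≡ 3 and 1247 ≡ 3 (mod 4), so (31/1247) = −(1247/31).
Reduce top mod 31: now compute (7/31).
Reciprocity: 7 ≡ 3 and 31 ≡ 3 (mod 4), so (7/31) = −(31/7).
Reduce top mod 7: now compute (3/7).
Reciprocity: 3 ≡ 3 and 7 ≡ 3 (mod 4), so (3/7) = −(7/3).
Reduce top mod 3: now compute (1/3).
Reached (1/3) = 1. Collecting the sign flips along the way, the symbol is -1.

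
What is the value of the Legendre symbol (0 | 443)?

0

Top reduces to 0: gcd > 1, so the symbol is 0.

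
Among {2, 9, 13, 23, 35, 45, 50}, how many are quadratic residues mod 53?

2

(2/53) = -1 → non-residue.
(9/53) = +1 → QR.
(13/53) = +1 → QR.
(23/53) = -1 → non-residue.
(35/53) = -1 → non-residue.
(45/53) = -1 → non-residue.
(50/53) = -1 → non-residue.
Total quadratic residues among the 7: 2.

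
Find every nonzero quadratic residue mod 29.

1,4,5,6,7,9,13,16,20,22,23,24,25,28

Square k = 1,…,14 (k and 29−k give the same square):
1²=1, 2²=4, 3²=9, 4²=16, 5²=25, 6²≡7, 7²≡20, 8²≡6, 9²≡23, 10²≡13, 11²≡5, 12²≡28, 13²≡24, 14²≡22 (mod 29).
So the quadratic residues mod 29 are {1, 4, 5, 6, 7, 9, 13, 16, 20, 22, 23, 24, 25, 28}.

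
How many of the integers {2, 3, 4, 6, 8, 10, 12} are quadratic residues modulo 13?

(2/13) = -1 → non-residue.
(3/13) = +1 → QR.
(4/13) = +1 → QR.
(6/13) = -1 → non-residue.
(8/13) = -1 → non-residue.
(10/13) = +1 → QR.
(12/13) = +1 → QR.
Total quadratic residues among the 7: 4.

4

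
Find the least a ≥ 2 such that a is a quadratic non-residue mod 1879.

(2/1879) = +1, so 2 is a residue.
(3/1879) = −1, so 3 is the smallest positive non-residue mod 1879.

3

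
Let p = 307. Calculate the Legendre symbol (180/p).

Pull out 2^2: since 307 ≡ 3 (mod 8), (2/307) = -1, so (2/307)^2 = +1.
Reciprocity: 45 ≡ 1 and 307 ≡ 3 (mod 4), so (45/307) = +(307/45).
Reduce top mod 45: now compute (37/45).
Reciprocity: 37 ≡ 1 and 45 ≡ 1 (mod 4), so (37/45) = +(45/37).
Reduce top mod 37: now compute (8/37).
Pull out 2^3: since 37 ≡ 5 (mod 8), (2/37) = -1, so (2/37)^3 = -1.
Reached (1/37) = 1. Collecting the sign flips along the way, the symbol is -1.

-1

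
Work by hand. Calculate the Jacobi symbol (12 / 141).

0

Pull out 2^2: since 141 ≡ 5 (mod 8), (2/141) = -1, so (2/141)^2 = +1.
Reciprocity: 3 ≡ 3 and 141 ≡ 1 (mod 4), so (3/141) = +(141/3).
Reduce top mod 3: now compute (0/3).
Top reduces to 0: gcd > 1, so the symbol is 0.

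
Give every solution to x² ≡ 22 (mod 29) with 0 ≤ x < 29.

14, 15

29 ≡ 1 (mod 4), so we find a root by search.
Trying successive values, 14² = 196 ≡ 22 (mod 29). The other root is 29 − 14 = 15.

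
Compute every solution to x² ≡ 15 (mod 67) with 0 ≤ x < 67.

Since 67 ≡ 3 (mod 4), a square root of 15 is 15^((67+1)/4) = 15^17 mod 67.
Repeated squaring: 15^2≡24, 15^4≡40, 15^8≡59, 15^16≡64 (mod 67).
15^17 = 15^(16+1) ≡ 22 (mod 67).
Check: 22² = 484 ≡ 15 (mod 67). The two roots are 22 and 45.

22, 45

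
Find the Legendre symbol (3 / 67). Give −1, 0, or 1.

-1

Euler's criterion: (3/67) ≡ 3^33 (mod 67).
3^2 ≡ 9 (mod 67)
3^4 ≡ 14 (mod 67)
3^8 ≡ 62 (mod 67)
3^16 ≡ 25 (mod 67)
3^32 ≡ 22 (mod 67)
3^33 = 3^(32+1) ≡ 66 (mod 67).
Result is 66 ≡ −1, so (3/67) = −1.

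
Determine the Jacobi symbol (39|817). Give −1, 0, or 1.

-1

Reciprocity: 39 ≡ 3 and 817 ≡ 1 (mod 4), so (39/817) = +(817/39).
Reduce top mod 39: now compute (37/39).
Reciprocity: 37 ≡ 1 and 39 ≡ 3 (mod 4), so (37/39) = +(39/37).
Reduce top mod 37: now compute (2/37).
Pull out 2: since 37 ≡ 5 (mod 8), (2/37) = -1.
Reached (1/37) = 1. Collecting the sign flips along the way, the symbol is -1.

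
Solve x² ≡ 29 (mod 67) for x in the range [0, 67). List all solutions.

Since 67 ≡ 3 (mod 4), a square root of 29 is 29^((67+1)/4) = 29^17 mod 67.
Repeated squaring: 29^2≡37, 29^4≡29, 29^8≡37, 29^16≡29 (mod 67).
29^17 = 29^(16+1) ≡ 37 (mod 67).
Check: 37² = 1369 ≡ 29 (mod 67). The two roots are 30 and 37.

30, 37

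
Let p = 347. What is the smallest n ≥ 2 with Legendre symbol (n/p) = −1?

(2/347) = −1, so 2 is the smallest positive non-residue mod 347.

2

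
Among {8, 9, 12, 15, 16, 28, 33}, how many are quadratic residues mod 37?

5

(8/37) = -1 → non-residue.
(9/37) = +1 → QR.
(12/37) = +1 → QR.
(15/37) = -1 → non-residue.
(16/37) = +1 → QR.
(28/37) = +1 → QR.
(33/37) = +1 → QR.
Total quadratic residues among the 7: 5.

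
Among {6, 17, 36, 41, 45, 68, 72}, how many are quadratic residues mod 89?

(6/89) = -1 → non-residue.
(17/89) = +1 → QR.
(36/89) = +1 → QR.
(41/89) = -1 → non-residue.
(45/89) = +1 → QR.
(68/89) = +1 → QR.
(72/89) = +1 → QR.
Total quadratic residues among the 7: 5.

5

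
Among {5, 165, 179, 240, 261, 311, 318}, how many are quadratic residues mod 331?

(5/331) = +1 → QR.
(165/331) = +1 → QR.
(179/331) = +1 → QR.
(240/331) = -1 → non-residue.
(261/331) = -1 → non-residue.
(311/331) = -1 → non-residue.
(318/331) = +1 → QR.
Total quadratic residues among the 7: 4.

4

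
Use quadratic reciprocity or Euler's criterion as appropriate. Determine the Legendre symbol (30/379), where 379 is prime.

Pull out 2: since 379 ≡ 3 (mod 8), (2/379) = -1.
Reciprocity: 15 ≡ 3 and 379 ≡ 3 (mod 4), so (15/379) = −(379/15).
Reduce top mod 15: now compute (4/15).
Pull out 2^2: since 15 ≡ 7 (mod 8), (2/15) = +1, so (2/15)^2 = +1.
Reached (1/15) = 1. Collecting the sign flips along the way, the symbol is +1.

1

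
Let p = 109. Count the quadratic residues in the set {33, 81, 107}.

(33/109) = -1 → non-residue.
(81/109) = +1 → QR.
(107/109) = -1 → non-residue.
Total quadratic residues among the 3: 1.

1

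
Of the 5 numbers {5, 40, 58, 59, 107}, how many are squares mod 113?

0

(5/113) = -1 → non-residue.
(40/113) = -1 → non-residue.
(58/113) = -1 → non-residue.
(59/113) = -1 → non-residue.
(107/113) = -1 → non-residue.
Total quadratic residues among the 5: 0.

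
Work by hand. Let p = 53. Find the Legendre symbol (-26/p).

-1

First reduce: -26 ≡ 27 (mod 53).
Reciprocity: 27 ≡ 3 and 53 ≡ 1 (mod 4), so (27/53) = +(53/27).
Reduce top mod 27: now compute (26/27).
Pull out 2: since 27 ≡ 3 (mod 8), (2/27) = -1.
Reciprocity: 13 ≡ 1 and 27 ≡ 3 (mod 4), so (13/27) = +(27/13).
Reduce top mod 13: now compute (1/13).
Reached (1/13) = 1. Collecting the sign flips along the way, the symbol is -1.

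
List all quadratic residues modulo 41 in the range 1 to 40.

Square k = 1,…,20 (k and 41−k give the same square):
1²=1, 2²=4, 3²=9, 4²=16, 5²=25, 6²=36, 7²≡8, 8²≡23, 9²≡40, 10²≡18, 11²≡39, 12²≡21, 13²≡5, 14²≡32, 15²≡20, 16²≡10, 17²≡2, 18²≡37, 19²≡33, 20²≡31 (mod 41).
So the quadratic residues mod 41 are {1, 2, 4, 5, 8, 9, 10, 16, 18, 20, 21, 23, 25, 31, 32, 33, 36, 37, 39, 40}.

1 2 4 5 8 9 10 16 18 20 21 23 25 31 32 33 36 37 39 40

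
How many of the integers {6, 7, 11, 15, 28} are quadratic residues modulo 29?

(6/29) = +1 → QR.
(7/29) = +1 → QR.
(11/29) = -1 → non-residue.
(15/29) = -1 → non-residue.
(28/29) = +1 → QR.
Total quadratic residues among the 5: 3.

3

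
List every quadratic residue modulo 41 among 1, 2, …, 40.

Square k = 1,…,20 (k and 41−k give the same square):
1²=1, 2²=4, 3²=9, 4²=16, 5²=25, 6²=36, 7²≡8, 8²≡23, 9²≡40, 10²≡18, 11²≡39, 12²≡21, 13²≡5, 14²≡32, 15²≡20, 16²≡10, 17²≡2, 18²≡37, 19²≡33, 20²≡31 (mod 41).
So the quadratic residues mod 41 are {1, 2, 4, 5, 8, 9, 10, 16, 18, 20, 21, 23, 25, 31, 32, 33, 36, 37, 39, 40}.

1, 2, 4, 5, 8, 9, 10, 16, 18, 20, 21, 23, 25, 31, 32, 33, 36, 37, 39, 40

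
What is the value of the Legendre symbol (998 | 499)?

First reduce: 998 ≡ 0 (mod 499).
Top reduces to 0: gcd > 1, so the symbol is 0.

0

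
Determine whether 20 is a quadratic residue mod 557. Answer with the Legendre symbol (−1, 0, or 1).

Pull out 2^2: since 557 ≡ 5 (mod 8), (2/557) = -1, so (2/557)^2 = +1.
Reciprocity: 5 ≡ 1 and 557 ≡ 1 (mod 4), so (5/557) = +(557/5).
Reduce top mod 5: now compute (2/5).
Pull out 2: since 5 ≡ 5 (mod 8), (2/5) = -1.
Reached (1/5) = 1. Collecting the sign flips along the way, the symbol is -1.

-1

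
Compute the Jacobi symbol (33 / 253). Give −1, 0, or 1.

Reciprocity: 33 ≡ 1 and 253 ≡ 1 (mod 4), so (33/253) = +(253/33).
Reduce top mod 33: now compute (22/33).
Pull out 2: since 33 ≡ 1 (mod 8), (2/33) = +1.
Reciprocity: 11 ≡ 3 and 33 ≡ 1 (mod 4), so (11/33) = +(33/11).
Reduce top mod 11: now compute (0/11).
Top reduces to 0: gcd > 1, so the symbol is 0.

0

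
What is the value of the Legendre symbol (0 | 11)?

0

Top reduces to 0: gcd > 1, so the symbol is 0.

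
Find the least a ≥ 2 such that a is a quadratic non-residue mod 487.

3

(2/487) = +1, so 2 is a residue.
(3/487) = −1, so 3 is the smallest positive non-residue mod 487.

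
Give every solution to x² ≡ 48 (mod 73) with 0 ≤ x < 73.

73 ≡ 1 (mod 4), so we find a root by search.
Trying successive values, 11² = 121 ≡ 48 (mod 73). The other root is 73 − 11 = 62.

11, 62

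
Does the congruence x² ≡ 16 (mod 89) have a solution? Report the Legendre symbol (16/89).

Pull out 2^4: since 89 ≡ 1 (mod 8), (2/89) = +1, so (2/89)^4 = +1.
Reached (1/89) = 1. Collecting the sign flips along the way, the symbol is +1.

1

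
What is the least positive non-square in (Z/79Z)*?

3

(2/79) = +1, so 2 is a residue.
(3/79) = −1, so 3 is the smallest positive non-residue mod 79.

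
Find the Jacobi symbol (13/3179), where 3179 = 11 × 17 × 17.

-1

Reciprocity: 13 ≡ 1 and 3179 ≡ 3 (mod 4), so (13/3179) = +(3179/13).
Reduce top mod 13: now compute (7/13).
Reciprocity: 7 ≡ 3 and 13 ≡ 1 (mod 4), so (7/13) = +(13/7).
Reduce top mod 7: now compute (6/7).
Pull out 2: since 7 ≡ 7 (mod 8), (2/7) = +1.
Reciprocity: 3 ≡ 3 and 7 ≡ 3 (mod 4), so (3/7) = −(7/3).
Reduce top mod 3: now compute (1/3).
Reached (1/3) = 1. Collecting the sign flips along the way, the symbol is -1.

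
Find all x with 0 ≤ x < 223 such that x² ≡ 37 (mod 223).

Since 223 ≡ 3 (mod 4), a square root of 37 is 37^((223+1)/4) = 37^56 mod 223.
Repeated squaring: 37^2≡31, 37^4≡69, 37^8≡78, 37^16≡63, 37^32≡178 (mod 223).
37^56 = 37^(32+16+8) ≡ 86 (mod 223).
Check: 86² = 7396 ≡ 37 (mod 223). The two roots are 86 and 137.

86, 137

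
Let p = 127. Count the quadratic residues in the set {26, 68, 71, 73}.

(26/127) = +1 → QR.
(68/127) = +1 → QR.
(71/127) = +1 → QR.
(73/127) = +1 → QR.
Total quadratic residues among the 4: 4.

4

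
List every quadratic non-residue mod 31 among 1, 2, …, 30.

3, 6, 11, 12, 13, 15, 17, 21, 22, 23, 24, 26, 27, 29, 30

Square k = 1,…,15 (k and 31−k give the same square):
1²=1, 2²=4, 3²=9, 4²=16, 5²=25, 6²≡5, 7²≡18, 8²≡2, 9²≡19, 10²≡7, 11²≡28, 12²≡20, 13²≡14, 14²≡10, 15²≡8 (mod 31).
The residues are {1, 2, 4, 5, 7, 8, 9, 10, 14, 16, 18, 19, 20, 25, 28}; the non-residues are the remaining 15 nonzero classes.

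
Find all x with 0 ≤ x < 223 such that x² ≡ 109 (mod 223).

Since 223 ≡ 3 (mod 4), a square root of 109 is 109^((223+1)/4) = 109^56 mod 223.
Repeated squaring: 109^2≡62, 109^4≡53, 109^8≡133, 109^16≡72, 109^32≡55 (mod 223).
109^56 = 109^(32+16+8) ≡ 177 (mod 223).
Check: 177² = 31329 ≡ 109 (mod 223). The two roots are 46 and 177.

46, 177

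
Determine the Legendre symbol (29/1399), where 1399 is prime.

Reciprocity: 29 ≡ 1 and 1399 ≡ 3 (mod 4), so (29/1399) = +(1399/29).
Reduce top mod 29: now compute (7/29).
Reciprocity: 7 ≡ 3 and 29 ≡ 1 (mod 4), so (7/29) = +(29/7).
Reduce top mod 7: now compute (1/7).
Reached (1/7) = 1. Collecting the sign flips along the way, the symbol is +1.

1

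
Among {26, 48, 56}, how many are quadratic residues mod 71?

(26/71) = -1 → non-residue.
(48/71) = +1 → QR.
(56/71) = -1 → non-residue.
Total quadratic residues among the 3: 1.

1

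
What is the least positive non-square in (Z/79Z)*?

(2/79) = +1, so 2 is a residue.
(3/79) = −1, so 3 is the smallest positive non-residue mod 79.

3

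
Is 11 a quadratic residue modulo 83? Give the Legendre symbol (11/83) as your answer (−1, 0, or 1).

Reciprocity: 11 ≡ 3 and 83 ≡ 3 (mod 4), so (11/83) = −(83/11).
Reduce top mod 11: now compute (6/11).
Pull out 2: since 11 ≡ 3 (mod 8), (2/11) = -1.
Reciprocity: 3 ≡ 3 and 11 ≡ 3 (mod 4), so (3/11) = −(11/3).
Reduce top mod 3: now compute (2/3).
Pull out 2: since 3 ≡ 3 (mod 8), (2/3) = -1.
Reached (1/3) = 1. Collecting the sign flips along the way, the symbol is +1.

1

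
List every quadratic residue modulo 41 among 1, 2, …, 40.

1 2 4 5 8 9 10 16 18 20 21 23 25 31 32 33 36 37 39 40

Square k = 1,…,20 (k and 41−k give the same square):
1²=1, 2²=4, 3²=9, 4²=16, 5²=25, 6²=36, 7²≡8, 8²≡23, 9²≡40, 10²≡18, 11²≡39, 12²≡21, 13²≡5, 14²≡32, 15²≡20, 16²≡10, 17²≡2, 18²≡37, 19²≡33, 20²≡31 (mod 41).
So the quadratic residues mod 41 are {1, 2, 4, 5, 8, 9, 10, 16, 18, 20, 21, 23, 25, 31, 32, 33, 36, 37, 39, 40}.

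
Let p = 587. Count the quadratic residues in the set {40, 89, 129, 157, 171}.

(40/587) = +1 → QR.
(89/587) = +1 → QR.
(129/587) = +1 → QR.
(157/587) = -1 → non-residue.
(171/587) = -1 → non-residue.
Total quadratic residues among the 5: 3.

3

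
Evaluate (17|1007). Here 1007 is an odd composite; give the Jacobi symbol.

Reciprocity: 17 ≡ 1 and 1007 ≡ 3 (mod 4), so (17/1007) = +(1007/17).
Reduce top mod 17: now compute (4/17).
Pull out 2^2: since 17 ≡ 1 (mod 8), (2/17) = +1, so (2/17)^2 = +1.
Reached (1/17) = 1. Collecting the sign flips along the way, the symbol is +1.

1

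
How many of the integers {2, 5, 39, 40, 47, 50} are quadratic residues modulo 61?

3

(2/61) = -1 → non-residue.
(5/61) = +1 → QR.
(39/61) = +1 → QR.
(40/61) = -1 → non-residue.
(47/61) = +1 → QR.
(50/61) = -1 → non-residue.
Total quadratic residues among the 6: 3.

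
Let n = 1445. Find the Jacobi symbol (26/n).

1

Pull out 2: since 1445 ≡ 5 (mod 8), (2/1445) = -1.
Reciprocity: 13 ≡ 1 and 1445 ≡ 1 (mod 4), so (13/1445) = +(1445/13).
Reduce top mod 13: now compute (2/13).
Pull out 2: since 13 ≡ 5 (mod 8), (2/13) = -1.
Reached (1/13) = 1. Collecting the sign flips along the way, the symbol is +1.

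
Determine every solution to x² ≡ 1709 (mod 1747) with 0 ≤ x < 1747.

Since 1747 ≡ 3 (mod 4), a square root of 1709 is 1709^((1747+1)/4) = 1709^437 mod 1747.
Repeated squaring: 1709^2≡1444, 1709^4≡965, 1709^8≡74, 1709^16≡235, 1709^32≡1068, 1709^64≡1580, 1709^128≡1684, 1709^256≡475 (mod 1747).
1709^437 = 1709^(256+128+32+16+4+1) ≡ 225 (mod 1747).
Check: 225² = 50625 ≡ 1709 (mod 1747). The two roots are 225 and 1522.

225, 1522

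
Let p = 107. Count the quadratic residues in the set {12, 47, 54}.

(12/107) = +1 → QR.
(47/107) = +1 → QR.
(54/107) = -1 → non-residue.
Total quadratic residues among the 3: 2.

2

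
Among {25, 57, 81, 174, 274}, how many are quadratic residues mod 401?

(25/401) = +1 → QR.
(57/401) = +1 → QR.
(81/401) = +1 → QR.
(174/401) = -1 → non-residue.
(274/401) = -1 → non-residue.
Total quadratic residues among the 5: 3.

3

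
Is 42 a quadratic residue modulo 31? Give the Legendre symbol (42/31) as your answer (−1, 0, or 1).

-1

First reduce: 42 ≡ 11 (mod 31).
Reciprocity: 11 ≡ 3 and 31 ≡ 3 (mod 4), so (11/31) = −(31/11).
Reduce top mod 11: now compute (9/11).
Reciprocity: 9 ≡ 1 and 11 ≡ 3 (mod 4), so (9/11) = +(11/9).
Reduce top mod 9: now compute (2/9).
Pull out 2: since 9 ≡ 1 (mod 8), (2/9) = +1.
Reached (1/9) = 1. Collecting the sign flips along the way, the symbol is -1.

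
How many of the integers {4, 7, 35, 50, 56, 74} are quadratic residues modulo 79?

(4/79) = +1 → QR.
(7/79) = -1 → non-residue.
(35/79) = -1 → non-residue.
(50/79) = +1 → QR.
(56/79) = -1 → non-residue.
(74/79) = -1 → non-residue.
Total quadratic residues among the 6: 2.

2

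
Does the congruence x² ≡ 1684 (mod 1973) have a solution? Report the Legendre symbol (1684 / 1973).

Pull out 2^2: since 1973 ≡ 5 (mod 8), (2/1973) = -1, so (2/1973)^2 = +1.
Reciprocity: 421 ≡ 1 and 1973 ≡ 1 (mod 4), so (421/1973) = +(1973/421).
Reduce top mod 421: now compute (289/421).
Reciprocity: 289 ≡ 1 and 421 ≡ 1 (mod 4), so (289/421) = +(421/289).
Reduce top mod 289: now compute (132/289).
Pull out 2^2: since 289 ≡ 1 (mod 8), (2/289) = +1, so (2/289)^2 = +1.
Reciprocity: 33 ≡ 1 and 289 ≡ 1 (mod 4), so (33/289) = +(289/33).
Reduce top mod 33: now compute (25/33).
Reciprocity: 25 ≡ 1 and 33 ≡ 1 (mod 4), so (25/33) = +(33/25).
Reduce top mod 25: now compute (8/25).
Pull out 2^3: since 25 ≡ 1 (mod 8), (2/25) = +1, so (2/25)^3 = +1.
Reached (1/25) = 1. Collecting the sign flips along the way, the symbol is +1.

1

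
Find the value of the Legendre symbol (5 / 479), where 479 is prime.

1

Euler's criterion: (5/479) ≡ 5^239 (mod 479).
5^2 ≡ 25 (mod 479)
5^4 ≡ 146 (mod 479)
5^8 ≡ 240 (mod 479)
5^16 ≡ 120 (mod 479)
5^32 ≡ 30 (mod 479)
5^64 ≡ 421 (mod 479)
5^128 ≡ 11 (mod 479)
5^239 = 5^(128+64+32+8+4+2+1) ≡ 1 (mod 479).
Result is 1, so (5/479) = 1.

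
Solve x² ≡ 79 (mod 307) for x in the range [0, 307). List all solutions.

152, 155

Since 307 ≡ 3 (mod 4), a square root of 79 is 79^((307+1)/4) = 79^77 mod 307.
Repeated squaring: 79^2≡101, 79^4≡70, 79^8≡295, 79^16≡144, 79^32≡167, 79^64≡259 (mod 307).
79^77 = 79^(64+8+4+1) ≡ 155 (mod 307).
Check: 155² = 24025 ≡ 79 (mod 307). The two roots are 152 and 155.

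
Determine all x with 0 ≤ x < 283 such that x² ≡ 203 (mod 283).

130, 153

Since 283 ≡ 3 (mod 4), a square root of 203 is 203^((283+1)/4) = 203^71 mod 283.
Repeated squaring: 203^2≡174, 203^4≡278, 203^8≡25, 203^16≡59, 203^32≡85, 203^64≡150 (mod 283).
203^71 = 203^(64+4+2+1) ≡ 130 (mod 283).
Check: 130² = 16900 ≡ 203 (mod 283). The two roots are 130 and 153.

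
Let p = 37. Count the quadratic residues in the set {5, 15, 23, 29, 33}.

1

(5/37) = -1 → non-residue.
(15/37) = -1 → non-residue.
(23/37) = -1 → non-residue.
(29/37) = -1 → non-residue.
(33/37) = +1 → QR.
Total quadratic residues among the 5: 1.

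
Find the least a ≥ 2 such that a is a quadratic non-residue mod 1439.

(2/1439) = +1, so 2 is a residue.
(3/1439) = +1, so 3 is a residue.
(4/1439) = +1, so 4 is a residue.
(5/1439) = +1, so 5 is a residue.
(6/1439) = +1, so 6 is a residue.
(7/1439) = −1, so 7 is the smallest positive non-residue mod 1439.

7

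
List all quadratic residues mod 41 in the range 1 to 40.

Square k = 1,…,20 (k and 41−k give the same square):
1²=1, 2²=4, 3²=9, 4²=16, 5²=25, 6²=36, 7²≡8, 8²≡23, 9²≡40, 10²≡18, 11²≡39, 12²≡21, 13²≡5, 14²≡32, 15²≡20, 16²≡10, 17²≡2, 18²≡37, 19²≡33, 20²≡31 (mod 41).
So the quadratic residues mod 41 are {1, 2, 4, 5, 8, 9, 10, 16, 18, 20, 21, 23, 25, 31, 32, 33, 36, 37, 39, 40}.

1, 2, 4, 5, 8, 9, 10, 16, 18, 20, 21, 23, 25, 31, 32, 33, 36, 37, 39, 40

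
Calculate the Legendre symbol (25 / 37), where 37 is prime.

1

Reciprocity: 25 ≡ 1 and 37 ≡ 1 (mod 4), so (25/37) = +(37/25).
Reduce top mod 25: now compute (12/25).
Pull out 2^2: since 25 ≡ 1 (mod 8), (2/25) = +1, so (2/25)^2 = +1.
Reciprocity: 3 ≡ 3 and 25 ≡ 1 (mod 4), so (3/25) = +(25/3).
Reduce top mod 3: now compute (1/3).
Reached (1/3) = 1. Collecting the sign flips along the way, the symbol is +1.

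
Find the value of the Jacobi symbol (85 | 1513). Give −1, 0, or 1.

Reciprocity: 85 ≡ 1 and 1513 ≡ 1 (mod 4), so (85/1513) = +(1513/85).
Reduce top mod 85: now compute (68/85).
Pull out 2^2: since 85 ≡ 5 (mod 8), (2/85) = -1, so (2/85)^2 = +1.
Reciprocity: 17 ≡ 1 and 85 ≡ 1 (mod 4), so (17/85) = +(85/17).
Reduce top mod 17: now compute (0/17).
Top reduces to 0: gcd > 1, so the symbol is 0.

0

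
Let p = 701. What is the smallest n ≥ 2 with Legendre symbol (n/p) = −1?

2

(2/701) = −1, so 2 is the smallest positive non-residue mod 701.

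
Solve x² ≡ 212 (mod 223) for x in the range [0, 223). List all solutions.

99, 124

Since 223 ≡ 3 (mod 4), a square root of 212 is 212^((223+1)/4) = 212^56 mod 223.
Repeated squaring: 212^2≡121, 212^4≡146, 212^8≡131, 212^16≡213, 212^32≡100 (mod 223).
212^56 = 212^(32+16+8) ≡ 124 (mod 223).
Check: 124² = 15376 ≡ 212 (mod 223). The two roots are 99 and 124.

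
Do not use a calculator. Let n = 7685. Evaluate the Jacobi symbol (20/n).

Pull out 2^2: since 7685 ≡ 5 (mod 8), (2/7685) = -1, so (2/7685)^2 = +1.
Reciprocity: 5 ≡ 1 and 7685 ≡ 1 (mod 4), so (5/7685) = +(7685/5).
Reduce top mod 5: now compute (0/5).
Top reduces to 0: gcd > 1, so the symbol is 0.

0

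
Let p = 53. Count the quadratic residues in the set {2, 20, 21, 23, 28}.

1

(2/53) = -1 → non-residue.
(20/53) = -1 → non-residue.
(21/53) = -1 → non-residue.
(23/53) = -1 → non-residue.
(28/53) = +1 → QR.
Total quadratic residues among the 5: 1.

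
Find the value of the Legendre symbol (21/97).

Reciprocity: 21 ≡ 1 and 97 ≡ 1 (mod 4), so (21/97) = +(97/21).
Reduce top mod 21: now compute (13/21).
Reciprocity: 13 ≡ 1 and 21 ≡ 1 (mod 4), so (13/21) = +(21/13).
Reduce top mod 13: now compute (8/13).
Pull out 2^3: since 13 ≡ 5 (mod 8), (2/13) = -1, so (2/13)^3 = -1.
Reached (1/13) = 1. Collecting the sign flips along the way, the symbol is -1.

-1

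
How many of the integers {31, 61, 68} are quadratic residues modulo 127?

(31/127) = +1 → QR.
(61/127) = +1 → QR.
(68/127) = +1 → QR.
Total quadratic residues among the 3: 3.

3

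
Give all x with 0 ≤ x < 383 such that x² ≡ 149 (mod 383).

Since 383 ≡ 3 (mod 4), a square root of 149 is 149^((383+1)/4) = 149^96 mod 383.
Repeated squaring: 149^2≡370, 149^4≡169, 149^8≡219, 149^16≡86, 149^32≡119, 149^64≡373 (mod 383).
149^96 = 149^(64+32) ≡ 342 (mod 383).
Check: 342² = 116964 ≡ 149 (mod 383). The two roots are 41 and 342.

41, 342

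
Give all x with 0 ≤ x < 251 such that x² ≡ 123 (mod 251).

25, 226

Since 251 ≡ 3 (mod 4), a square root of 123 is 123^((251+1)/4) = 123^63 mod 251.
Repeated squaring: 123^2≡69, 123^4≡243, 123^8≡64, 123^16≡80, 123^32≡125 (mod 251).
123^63 = 123^(32+16+8+4+2+1) ≡ 25 (mod 251).
Check: 25² = 625 ≡ 123 (mod 251). The two roots are 25 and 226.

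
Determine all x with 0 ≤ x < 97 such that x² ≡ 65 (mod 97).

97 ≡ 1 (mod 4), so we find a root by search.
Trying successive values, 29² = 841 ≡ 65 (mod 97). The other root is 97 − 29 = 68.

29, 68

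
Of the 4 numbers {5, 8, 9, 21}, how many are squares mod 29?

2

(5/29) = +1 → QR.
(8/29) = -1 → non-residue.
(9/29) = +1 → QR.
(21/29) = -1 → non-residue.
Total quadratic residues among the 4: 2.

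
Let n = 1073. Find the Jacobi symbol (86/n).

Pull out 2: since 1073 ≡ 1 (mod 8), (2/1073) = +1.
Reciprocity: 43 ≡ 3 and 1073 ≡ 1 (mod 4), so (43/1073) = +(1073/43).
Reduce top mod 43: now compute (41/43).
Reciprocity: 41 ≡ 1 and 43 ≡ 3 (mod 4), so (41/43) = +(43/41).
Reduce top mod 41: now compute (2/41).
Pull out 2: since 41 ≡ 1 (mod 8), (2/41) = +1.
Reached (1/41) = 1. Collecting the sign flips along the way, the symbol is +1.

1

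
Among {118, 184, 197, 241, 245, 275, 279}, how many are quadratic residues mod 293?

3

(118/293) = -1 → non-residue.
(184/293) = +1 → QR.
(197/293) = +1 → QR.
(241/293) = -1 → non-residue.
(245/293) = -1 → non-residue.
(275/293) = -1 → non-residue.
(279/293) = +1 → QR.
Total quadratic residues among the 7: 3.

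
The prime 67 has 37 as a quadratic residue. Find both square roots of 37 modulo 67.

Since 67 ≡ 3 (mod 4), a square root of 37 is 37^((67+1)/4) = 37^17 mod 67.
Repeated squaring: 37^2≡29, 37^4≡37, 37^8≡29, 37^16≡37 (mod 67).
37^17 = 37^(16+1) ≡ 29 (mod 67).
Check: 29² = 841 ≡ 37 (mod 67). The two roots are 29 and 38.

29, 38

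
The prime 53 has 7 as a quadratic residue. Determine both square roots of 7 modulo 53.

22, 31

53 ≡ 1 (mod 4), so we find a root by search.
Trying successive values, 22² = 484 ≡ 7 (mod 53). The other root is 53 − 22 = 31.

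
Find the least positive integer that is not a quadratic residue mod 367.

(2/367) = +1, so 2 is a residue.
(3/367) = −1, so 3 is the smallest positive non-residue mod 367.

3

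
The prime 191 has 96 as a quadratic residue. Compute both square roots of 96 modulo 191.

Since 191 ≡ 3 (mod 4), a square root of 96 is 96^((191+1)/4) = 96^48 mod 191.
Repeated squaring: 96^2≡48, 96^4≡12, 96^8≡144, 96^16≡108, 96^32≡13 (mod 191).
96^48 = 96^(32+16) ≡ 67 (mod 191).
Check: 67² = 4489 ≡ 96 (mod 191). The two roots are 67 and 124.

67, 124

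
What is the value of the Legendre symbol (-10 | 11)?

1

Euler's criterion: (-10/11) ≡ 1^5 (mod 11).
1^2 ≡ 1 (mod 11)
1^4 ≡ 1 (mod 11)
1^5 = 1^(4+1) ≡ 1 (mod 11).
Result is 1, so (-10/11) = 1.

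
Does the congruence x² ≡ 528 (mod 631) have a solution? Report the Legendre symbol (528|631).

1

Euler's criterion: (528/631) ≡ 528^315 (mod 631).
528^2 ≡ 513 (mod 631)
528^4 ≡ 42 (mod 631)
528^8 ≡ 502 (mod 631)
528^16 ≡ 235 (mod 631)
528^32 ≡ 328 (mod 631)
528^64 ≡ 314 (mod 631)
528^128 ≡ 160 (mod 631)
528^256 ≡ 360 (mod 631)
528^315 = 528^(256+32+16+8+2+1) ≡ 1 (mod 631).
Result is 1, so (528/631) = 1.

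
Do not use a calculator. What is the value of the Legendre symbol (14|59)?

Pull out 2: since 59 ≡ 3 (mod 8), (2/59) = -1.
Reciprocity: 7 ≡ 3 and 59 ≡ 3 (mod 4), so (7/59) = −(59/7).
Reduce top mod 7: now compute (3/7).
Reciprocity: 3 ≡ 3 and 7 ≡ 3 (mod 4), so (3/7) = −(7/3).
Reduce top mod 3: now compute (1/3).
Reached (1/3) = 1. Collecting the sign flips along the way, the symbol is -1.

-1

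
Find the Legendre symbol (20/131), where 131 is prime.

1

Euler's criterion: (20/131) ≡ 20^65 (mod 131).
20^2 ≡ 7 (mod 131)
20^4 ≡ 49 (mod 131)
20^8 ≡ 43 (mod 131)
20^16 ≡ 15 (mod 131)
20^32 ≡ 94 (mod 131)
20^64 ≡ 59 (mod 131)
20^65 = 20^(64+1) ≡ 1 (mod 131).
Result is 1, so (20/131) = 1.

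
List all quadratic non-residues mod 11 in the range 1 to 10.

2, 6, 7, 8, 10

Square k = 1,…,5 (k and 11−k give the same square):
1²=1, 2²=4, 3²=9, 4²≡5, 5²≡3 (mod 11).
The residues are {1, 3, 4, 5, 9}; the non-residues are the remaining 5 nonzero classes.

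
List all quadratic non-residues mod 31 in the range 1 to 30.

3, 6, 11, 12, 13, 15, 17, 21, 22, 23, 24, 26, 27, 29, 30

Square k = 1,…,15 (k and 31−k give the same square):
1²=1, 2²=4, 3²=9, 4²=16, 5²=25, 6²≡5, 7²≡18, 8²≡2, 9²≡19, 10²≡7, 11²≡28, 12²≡20, 13²≡14, 14²≡10, 15²≡8 (mod 31).
The residues are {1, 2, 4, 5, 7, 8, 9, 10, 14, 16, 18, 19, 20, 25, 28}; the non-residues are the remaining 15 nonzero classes.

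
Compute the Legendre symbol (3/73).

Reciprocity: 3 ≡ 3 and 73 ≡ 1 (mod 4), so (3/73) = +(73/3).
Reduce top mod 3: now compute (1/3).
Reached (1/3) = 1. Collecting the sign flips along the way, the symbol is +1.

1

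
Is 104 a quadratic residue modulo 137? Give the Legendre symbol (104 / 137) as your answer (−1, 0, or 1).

-1

Pull out 2^3: since 137 ≡ 1 (mod 8), (2/137) = +1, so (2/137)^3 = +1.
Reciprocity: 13 ≡ 1 and 137 ≡ 1 (mod 4), so (13/137) = +(137/13).
Reduce top mod 13: now compute (7/13).
Reciprocity: 7 ≡ 3 and 13 ≡ 1 (mod 4), so (7/13) = +(13/7).
Reduce top mod 7: now compute (6/7).
Pull out 2: since 7 ≡ 7 (mod 8), (2/7) = +1.
Reciprocity: 3 ≡ 3 and 7 ≡ 3 (mod 4), so (3/7) = −(7/3).
Reduce top mod 3: now compute (1/3).
Reached (1/3) = 1. Collecting the sign flips along the way, the symbol is -1.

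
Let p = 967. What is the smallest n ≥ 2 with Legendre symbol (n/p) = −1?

(2/967) = +1, so 2 is a residue.
(3/967) = −1, so 3 is the smallest positive non-residue mod 967.

3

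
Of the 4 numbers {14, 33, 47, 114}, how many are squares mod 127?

(14/127) = -1 → non-residue.
(33/127) = -1 → non-residue.
(47/127) = +1 → QR.
(114/127) = -1 → non-residue.
Total quadratic residues among the 4: 1.

1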